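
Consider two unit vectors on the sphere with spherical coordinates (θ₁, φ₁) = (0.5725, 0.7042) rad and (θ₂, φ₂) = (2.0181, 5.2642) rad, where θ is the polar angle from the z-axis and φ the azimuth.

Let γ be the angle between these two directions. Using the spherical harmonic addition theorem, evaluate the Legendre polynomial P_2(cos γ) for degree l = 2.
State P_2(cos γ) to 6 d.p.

-0.212612

Addition theorem: P_2(cos γ) = (4π/5) Σ_m Y*_{lm}(Ω₁) Y_{lm}(Ω₂), m = −2…2:
  term(m=-2) = (-0.033956, -0.010682)   from Y*(Ω₁)=(0.018329, 0.111871), Y(Ω₂)=(-0.141418, 0.280360)
  term(m=-1) = (0.016089, -0.104757)   from Y*(Ω₁)=(0.268105, 0.227753), Y(Ω₂)=(-0.157940, -0.256563)
  term(m=+0) = (-0.048860, 0.000000)   from Y*(Ω₁)=(0.353103, -0.000000), Y(Ω₂)=(-0.138374, 0.000000)
  term(m=+1) = (0.016089, 0.104757)   from Y*(Ω₁)=(-0.268105, 0.227753), Y(Ω₂)=(0.157940, -0.256563)
  term(m=+2) = (-0.033956, 0.010682)   from Y*(Ω₁)=(0.018329, -0.111871), Y(Ω₂)=(-0.141418, -0.280360)
Total Σ_m = (-0.084595, -0.000000). Multiply by 2.513274: (-0.212612, -0.000000). P_2(cos γ) = -0.212612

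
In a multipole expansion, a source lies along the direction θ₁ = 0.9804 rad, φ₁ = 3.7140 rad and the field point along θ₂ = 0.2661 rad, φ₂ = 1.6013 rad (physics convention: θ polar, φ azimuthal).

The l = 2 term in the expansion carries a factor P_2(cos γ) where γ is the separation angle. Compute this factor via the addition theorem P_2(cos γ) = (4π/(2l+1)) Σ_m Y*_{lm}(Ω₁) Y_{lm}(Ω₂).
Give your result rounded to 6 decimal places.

-0.229795

Addition theorem: P_2(cos γ) = (4π/5) Σ_m Y*_{lm}(Ω₁) Y_{lm}(Ω₂), m = −2…2:
  m=-2: 0.11015 + 0.24274j × -0.02666 + 0.00163j = -0.00333 - 0.00629j  (running Σ = -0.00333 - 0.00629j)
  m=-1: -0.30032 - 0.19352j × -0.00598 - 0.19592j = -0.03612 + 0.05999j  (running Σ = -0.03945 + 0.05370j)
  m=0: -0.02217 + 0.00000j × 0.56535 + 0.00000j = -0.01253 + 0.00000j  (running Σ = -0.05198 + 0.05370j)
  m=1: 0.30032 - 0.19352j × 0.00598 - 0.19592j = -0.03612 - 0.05999j  (running Σ = -0.08810 - 0.00629j)
  m=2: 0.11015 - 0.24274j × -0.02666 - 0.00163j = -0.00333 + 0.00629j  (running Σ = -0.09143 + 0.00000j)
Total Σ_m = -0.09143 + 0.00000j. Multiply by 2.513274: -0.22980 + 0.00000j. P_2(cos γ) = -0.229795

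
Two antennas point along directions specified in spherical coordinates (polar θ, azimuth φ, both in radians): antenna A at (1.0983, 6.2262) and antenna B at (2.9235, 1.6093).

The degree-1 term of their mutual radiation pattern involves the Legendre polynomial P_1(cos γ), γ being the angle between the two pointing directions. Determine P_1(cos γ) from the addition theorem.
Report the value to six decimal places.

Expand P_1 via completeness: Σ_{m} conj(Y_{1,m}) at Ω₁ times Y_{1,m} at Ω₂ —
  term(m=-1) = (-0.002193, -0.022893)   from Y*(Ω₁)=(0.307141, -0.017521), Y(Ω₂)=(-0.002878, -0.074698)
  term(m=+0) = (-0.106076, 0.000000)   from Y*(Ω₁)=(0.222368, -0.000000), Y(Ω₂)=(-0.477028, 0.000000)
  term(m=+1) = (-0.002193, 0.022893)   from Y*(Ω₁)=(-0.307141, -0.017521), Y(Ω₂)=(0.002878, -0.074698)
Σ over m = (-0.110461, 0.000000); ×(4π/3) → (-0.462699, 0.000000). Real part: -0.462699

-0.462699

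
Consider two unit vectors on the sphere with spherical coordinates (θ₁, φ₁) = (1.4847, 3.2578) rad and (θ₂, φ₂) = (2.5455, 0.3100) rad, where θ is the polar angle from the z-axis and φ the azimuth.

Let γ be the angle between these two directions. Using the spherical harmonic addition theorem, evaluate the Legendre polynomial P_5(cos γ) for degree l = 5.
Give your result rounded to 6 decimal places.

Summing Y*_{l m}(θ₁,φ₁)·Y_{l m}(θ₂,φ₂) over m ∈ [−5, 5]; prefactor 4π/(2·5+1) = 1.142397:
  [-5]  conj(Y_{5,-5})(Ω₁) = (-0.380833, -0.250075) ; Y_{5,-5}(Ω₂) = (0.000538, -0.025880) ; Δ = (-0.006677, 0.009721)
  [-4]  conj(Y_{5,-4})(Ω₁) = (0.111156, 0.055742) ; Y_{5,-4}(Ω₂) = (-0.039190, 0.114117) ; Δ = (-0.010717, 0.010500)
  [-3]  conj(Y_{5,-3})(Ω₁) = (0.300136, 0.109090) ; Y_{5,-3}(Ω₂) = (0.188958, -0.253368) ; Δ = (0.084353, -0.055432)
  [-2]  conj(Y_{5,-2})(Ω₁) = (-0.137644, -0.032579) ; Y_{5,-2}(Ω₂) = (-0.379356, 0.270826) ; Δ = (0.061039, -0.024918)
  [-1]  conj(Y_{5,-1})(Ω₁) = (-0.284497, -0.033210) ; Y_{5,-1}(Ω₂) = (0.215932, -0.069169) ; Δ = (-0.063729, 0.012507)
  [+0]  conj(Y_{5,0})(Ω₁) = (0.145678, -0.000000) ; Y_{5,0}(Ω₂) = (0.328264, 0.000000) ; Δ = (0.047821, 0.000000)
  [+1]  conj(Y_{5,1})(Ω₁) = (0.284497, -0.033210) ; Y_{5,1}(Ω₂) = (-0.215932, -0.069169) ; Δ = (-0.063729, -0.012507)
  [+2]  conj(Y_{5,2})(Ω₁) = (-0.137644, 0.032579) ; Y_{5,2}(Ω₂) = (-0.379356, -0.270826) ; Δ = (0.061039, 0.024918)
  [+3]  conj(Y_{5,3})(Ω₁) = (-0.300136, 0.109090) ; Y_{5,3}(Ω₂) = (-0.188958, -0.253368) ; Δ = (0.084353, 0.055432)
  [+4]  conj(Y_{5,4})(Ω₁) = (0.111156, -0.055742) ; Y_{5,4}(Ω₂) = (-0.039190, -0.114117) ; Δ = (-0.010717, -0.010500)
  [+5]  conj(Y_{5,5})(Ω₁) = (0.380833, -0.250075) ; Y_{5,5}(Ω₂) = (-0.000538, -0.025880) ; Δ = (-0.006677, -0.009721)
Σ over m = (0.176358, 0.000000); ×(4π/11) → (0.201471, 0.000000). Real part: 0.201471

0.201471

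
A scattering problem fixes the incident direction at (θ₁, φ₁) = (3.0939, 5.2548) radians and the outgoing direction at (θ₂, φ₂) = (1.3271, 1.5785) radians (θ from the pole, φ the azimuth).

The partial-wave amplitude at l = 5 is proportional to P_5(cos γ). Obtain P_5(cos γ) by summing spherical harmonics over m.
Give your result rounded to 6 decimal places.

-0.346518

Addition theorem: P_5(cos γ) = (4π/11) Σ_m Y*_{lm}(Ω₁) Y_{lm}(Ω₂), m = −5…5:
  term(m=-5) = 0.00000 - 0.00000j   from Y*(Ω₁)=0.00000 + 0.00000j, Y(Ω₂)=-0.01538 - 0.39920j
  term(m=-4) = 0.00000 - 0.00000j   from Y*(Ω₁)=0.00000 - 0.00001j, Y(Ω₂)=0.31396 - 0.00968j
  term(m=-3) = -0.00000 + 0.00004j   from Y*(Ω₁)=-0.00030 - 0.00002j, Y(Ω₂)=-0.00348 - 0.15046j
  term(m=-2) = 0.00117 + 0.00214j   from Y*(Ω₁)=0.00358 + 0.00678j, Y(Ω₂)=0.31782 - 0.00490j
  term(m=-1) = -0.00830 - 0.00492j   from Y*(Ω₁)=0.06256 - 0.10379j, Y(Ω₂)=-0.00061 - 0.07959j
  term(m=+0) = -0.28907 + 0.00000j   from Y*(Ω₁)=-0.91971 + 0.00000j, Y(Ω₂)=0.31431 + 0.00000j
  term(m=+1) = -0.00830 + 0.00492j   from Y*(Ω₁)=-0.06256 - 0.10379j, Y(Ω₂)=0.00061 - 0.07959j
  term(m=+2) = 0.00117 - 0.00214j   from Y*(Ω₁)=0.00358 - 0.00678j, Y(Ω₂)=0.31782 + 0.00490j
  term(m=+3) = -0.00000 - 0.00004j   from Y*(Ω₁)=0.00030 - 0.00002j, Y(Ω₂)=0.00348 - 0.15046j
  term(m=+4) = 0.00000 + 0.00000j   from Y*(Ω₁)=0.00000 + 0.00001j, Y(Ω₂)=0.31396 + 0.00968j
  term(m=+5) = 0.00000 + 0.00000j   from Y*(Ω₁)=-0.00000 + 0.00000j, Y(Ω₂)=0.01538 - 0.39920j
Σ over m = -0.30333 + 0.00000j; ×(4π/11) → -0.34652 + 0.00000j. Real part: -0.346518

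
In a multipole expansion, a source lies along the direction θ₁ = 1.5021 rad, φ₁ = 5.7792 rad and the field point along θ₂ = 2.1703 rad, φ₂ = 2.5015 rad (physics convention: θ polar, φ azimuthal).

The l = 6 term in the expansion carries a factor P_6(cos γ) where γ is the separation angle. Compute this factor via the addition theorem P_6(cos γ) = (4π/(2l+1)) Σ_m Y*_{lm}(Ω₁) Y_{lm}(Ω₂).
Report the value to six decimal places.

-0.396320

Summing Y*_{l m}(θ₁,φ₁)·Y_{l m}(θ₂,φ₂) over m ∈ [−6, 6]; prefactor 4π/(2·6+1) = 0.966644:
  m=-6: Y*=(-0.472994, -0.055921)  Y=(-0.117123, -0.098444)  product (0.049893, 0.053113)
  m=-5: Y*=(-0.092283, -0.066114)  Y=(-0.361583, -0.021311)  product (0.031959, 0.025872)
  m=-4: Y*=(0.144294, 0.302452)  Y=(-0.346649, 0.227719)  product (-0.118894, -0.071986)
  m=-3: Y*=(-0.007697, 0.130664)  Y=(-0.035550, 0.097546)  product (-0.012472, -0.005396)
  m=-2: Y*=(0.158422, -0.251108)  Y=(-0.088158, -0.294764)  product (-0.087984, -0.024560)
  m=-1: Y*=(0.120048, -0.066205)  Y=(-0.185652, -0.138253)  product (-0.031440, -0.004306)
  m=+0: Y*=(-0.286839, -0.000000)  Y=(0.251431, 0.000000)  product (-0.072120, -0.000000)
  m=+1: Y*=(-0.120048, -0.066205)  Y=(0.185652, -0.138253)  product (-0.031440, 0.004306)
  m=+2: Y*=(0.158422, 0.251108)  Y=(-0.088158, 0.294764)  product (-0.087984, 0.024560)
  m=+3: Y*=(0.007697, 0.130664)  Y=(0.035550, 0.097546)  product (-0.012472, 0.005396)
  m=+4: Y*=(0.144294, -0.302452)  Y=(-0.346649, -0.227719)  product (-0.118894, 0.071986)
  m=+5: Y*=(0.092283, -0.066114)  Y=(0.361583, -0.021311)  product (0.031959, -0.025872)
  m=+6: Y*=(-0.472994, 0.055921)  Y=(-0.117123, 0.098444)  product (0.049893, -0.053113)
Total Σ_m = (-0.409996, 0.000000). Multiply by 0.966644: (-0.396320, 0.000000). P_6(cos γ) = -0.396320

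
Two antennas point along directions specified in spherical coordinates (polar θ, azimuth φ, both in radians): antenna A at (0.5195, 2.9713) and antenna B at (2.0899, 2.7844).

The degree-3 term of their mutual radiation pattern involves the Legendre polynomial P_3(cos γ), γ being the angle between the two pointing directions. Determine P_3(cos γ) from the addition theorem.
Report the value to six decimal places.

0.010665

Expand P_3 via completeness: Σ_{m} conj(Y_{3,m}) at Ω₁ times Y_{3,m} at Ω₂ —
  m=-3: -0.04453 + 0.02496j × -0.13074 - 0.23977j = 0.01181 + 0.00741j  (running Σ = 0.01181 + 0.00741j)
  m=-2: 0.20609 - 0.07304j × -0.28877 - 0.25042j = -0.07780 - 0.03052j  (running Σ = -0.06599 - 0.02310j)
  m=-1: -0.43763 + 0.07525j × -0.06062 - 0.02262j = 0.02823 + 0.00534j  (running Σ = -0.03776 - 0.01776j)
  m=0: 0.24869 + 0.00000j × 0.32758 + 0.00000j = 0.08147 + 0.00000j  (running Σ = 0.04370 - 0.01776j)
  m=1: 0.43763 + 0.07525j × 0.06062 - 0.02262j = 0.02823 - 0.00534j  (running Σ = 0.07194 - 0.02310j)
  m=2: 0.20609 + 0.07304j × -0.28877 + 0.25042j = -0.07780 + 0.03052j  (running Σ = -0.00587 + 0.00741j)
  m=3: 0.04453 + 0.02496j × 0.13074 - 0.23977j = 0.01181 - 0.00741j  (running Σ = 0.00594 + 0.00000j)
Total Σ_m = 0.00594 + 0.00000j. Multiply by 1.795196: 0.01066 + 0.00000j. P_3(cos γ) = 0.010665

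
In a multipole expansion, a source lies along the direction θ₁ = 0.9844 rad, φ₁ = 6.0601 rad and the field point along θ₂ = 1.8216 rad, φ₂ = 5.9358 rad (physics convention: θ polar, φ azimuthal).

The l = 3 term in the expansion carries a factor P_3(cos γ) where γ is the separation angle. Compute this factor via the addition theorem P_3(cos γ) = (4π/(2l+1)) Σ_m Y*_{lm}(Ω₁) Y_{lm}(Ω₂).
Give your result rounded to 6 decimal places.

Expand P_3 via completeness: Σ_{m} conj(Y_{3,m}) at Ω₁ times Y_{3,m} at Ω₂ —
  [-3]  conj(Y_{3,-3})(Ω₁) = (0.189097, -0.149584) ; Y_{3,-3}(Ω₂) = (0.191291, 0.327502) ; Δ = (0.085161, 0.033315)
  [-2]  conj(Y_{3,-2})(Ω₁) = (0.353949, -0.169308) ; Y_{3,-2}(Ω₂) = (-0.182844, -0.152380) ; Δ = (-0.090517, -0.022978)
  [-1]  conj(Y_{3,-1})(Ω₁) = (0.139412, -0.031627) ; Y_{3,-1}(Ω₂) = (-0.203711, -0.073757) ; Δ = (-0.030732, -0.003840)
  [+0]  conj(Y_{3,0})(Ω₁) = (-0.303340, -0.000000) ; Y_{3,0}(Ω₂) = (0.249324, 0.000000) ; Δ = (-0.075630, -0.000000)
  [+1]  conj(Y_{3,1})(Ω₁) = (-0.139412, -0.031627) ; Y_{3,1}(Ω₂) = (0.203711, -0.073757) ; Δ = (-0.030732, 0.003840)
  [+2]  conj(Y_{3,2})(Ω₁) = (0.353949, 0.169308) ; Y_{3,2}(Ω₂) = (-0.182844, 0.152380) ; Δ = (-0.090517, 0.022978)
  [+3]  conj(Y_{3,3})(Ω₁) = (-0.189097, -0.149584) ; Y_{3,3}(Ω₂) = (-0.191291, 0.327502) ; Δ = (0.085161, -0.033315)
Accumulated sum (-0.147805, 0.000000); after 4π/(2l+1) scaling, (-0.265339, 0.000000) ⇒ P_3 = -0.265339

-0.265339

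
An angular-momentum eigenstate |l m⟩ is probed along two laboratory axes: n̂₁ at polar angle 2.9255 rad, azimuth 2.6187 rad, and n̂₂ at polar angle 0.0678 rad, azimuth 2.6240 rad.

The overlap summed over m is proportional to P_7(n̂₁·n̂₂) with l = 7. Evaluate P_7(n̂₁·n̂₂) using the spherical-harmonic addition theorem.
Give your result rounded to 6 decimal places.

Summing Y*_{l m}(θ₁,φ₁)·Y_{l m}(θ₂,φ₂) over m ∈ [−7, 7]; prefactor 4π/(2·7+1) = 0.837758:
  m=-7: Y*=+0.000009-0.000005i  Y=+0.000000+0.000000i  product +0.000000-0.000000i
  m=-6: Y*=+0.000178+0.000001i  Y=-0.000000+0.000000i  product -0.000000+0.000000i
  m=-5: Y*=+0.001639+0.000954i  Y=+0.000005-0.000003i  product +0.000000-0.000000i
  m=-4: Y*=+0.007087+0.012356i  Y=-0.000073+0.000135i  product -0.000002+0.000000i
  m=-3: Y*=-0.000162+0.076544i  Y=-0.000049-0.002717i  product +0.000208-0.000003i
  m=-2: Y*=-0.141600+0.244461i  Y=+0.017257+0.029078i  product -0.009552+0.000101i
  m=-1: Y*=-0.543105+0.313050i  Y=-0.233279-0.132822i  product +0.168275-0.000892i
  m=+0: Y*=-0.485779-0.000000i  Y=+1.023347+0.000000i  product -0.497120-0.000000i
  m=+1: Y*=+0.543105+0.313050i  Y=+0.233279-0.132822i  product +0.168275+0.000892i
  m=+2: Y*=-0.141600-0.244461i  Y=+0.017257-0.029078i  product -0.009552-0.000101i
  m=+3: Y*=+0.000162+0.076544i  Y=+0.000049-0.002717i  product +0.000208+0.000003i
  m=+4: Y*=+0.007087-0.012356i  Y=-0.000073-0.000135i  product -0.000002-0.000000i
  m=+5: Y*=-0.001639+0.000954i  Y=-0.000005-0.000003i  product +0.000000+0.000000i
  m=+6: Y*=+0.000178-0.000001i  Y=-0.000000-0.000000i  product -0.000000-0.000000i
  m=+7: Y*=-0.000009-0.000005i  Y=-0.000000+0.000000i  product +0.000000+0.000000i
Total Σ_m = -0.179263+0.000000i. Multiply by 0.837758: -0.150179+0.000000i. P_7(cos γ) = -0.150179

-0.150179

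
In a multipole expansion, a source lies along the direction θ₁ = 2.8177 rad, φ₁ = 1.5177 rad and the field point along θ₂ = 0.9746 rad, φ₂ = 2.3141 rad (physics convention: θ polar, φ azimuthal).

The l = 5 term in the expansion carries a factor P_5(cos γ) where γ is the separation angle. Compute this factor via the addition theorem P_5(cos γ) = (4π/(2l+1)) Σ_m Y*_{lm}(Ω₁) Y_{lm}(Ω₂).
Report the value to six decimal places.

-0.323826

Addition theorem: P_5(cos γ) = (4π/11) Σ_m Y*_{lm}(Ω₁) Y_{lm}(Ω₂), m = −5…5:
  m=-5: 0.00040 + 0.00146j × 0.09791 + 0.15111j = -0.00018 + 0.00020j  (running Σ = -0.00018 + 0.00020j)
  m=-4: -0.01395 + 0.00301j × -0.38092 - 0.06475j = 0.00551 - 0.00024j  (running Σ = 0.00533 - 0.00004j)
  m=-3: -0.01254 - 0.07805j × 0.28473 - 0.22057j = -0.02079 - 0.01946j  (running Σ = -0.01546 - 0.01950j)
  m=-2: 0.27447 - 0.02926j × 0.00297 - 0.03516j = -0.00021 - 0.00974j  (running Σ = -0.01567 - 0.02923j)
  m=-1: 0.02910 + 0.54756j × 0.23791 + 0.25883j = -0.13480 + 0.13780j  (running Σ = -0.15047 + 0.10857j)
  m=0: -0.32974 + 0.00000j × -0.05302 + 0.00000j = 0.01748 + 0.00000j  (running Σ = -0.13299 + 0.10857j)
  m=1: -0.02910 + 0.54756j × -0.23791 + 0.25883j = -0.13480 - 0.13780j  (running Σ = -0.26779 - 0.02923j)
  m=2: 0.27447 + 0.02926j × 0.00297 + 0.03516j = -0.00021 + 0.00974j  (running Σ = -0.26800 - 0.01950j)
  m=3: 0.01254 - 0.07805j × -0.28473 - 0.22057j = -0.02079 + 0.01946j  (running Σ = -0.28879 - 0.00004j)
  m=4: -0.01395 - 0.00301j × -0.38092 + 0.06475j = 0.00551 + 0.00024j  (running Σ = -0.28328 + 0.00020j)
  m=5: -0.00040 + 0.00146j × -0.09791 + 0.15111j = -0.00018 - 0.00020j  (running Σ = -0.28346 - 0.00000j)
Accumulated sum -0.28346 - 0.00000j; after 4π/(2l+1) scaling, -0.32383 - 0.00000j ⇒ P_5 = -0.323826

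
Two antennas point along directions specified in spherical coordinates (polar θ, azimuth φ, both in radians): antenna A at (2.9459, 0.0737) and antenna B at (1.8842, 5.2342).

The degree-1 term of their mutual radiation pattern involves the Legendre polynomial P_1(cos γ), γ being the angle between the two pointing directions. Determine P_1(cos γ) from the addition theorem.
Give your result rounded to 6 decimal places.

0.382557

Summing Y*_{l m}(θ₁,φ₁)·Y_{l m}(θ₂,φ₂) over m ∈ [−1, 1]; prefactor 4π/(2·1+1) = 4.188790:
  m=-1: 0.06700 + 0.00495j × 0.16382 + 0.28493j = 0.00957 + 0.01990j  (running Σ = 0.00957 + 0.01990j)
  m=0: -0.47928 + 0.00000j × -0.15064 + 0.00000j = 0.07220 + 0.00000j  (running Σ = 0.08176 + 0.01990j)
  m=1: -0.06700 + 0.00495j × -0.16382 + 0.28493j = 0.00957 - 0.01990j  (running Σ = 0.09133 + 0.00000j)
Total Σ_m = 0.09133 + 0.00000j. Multiply by 4.188790: 0.38256 + 0.00000j. P_1(cos γ) = 0.382557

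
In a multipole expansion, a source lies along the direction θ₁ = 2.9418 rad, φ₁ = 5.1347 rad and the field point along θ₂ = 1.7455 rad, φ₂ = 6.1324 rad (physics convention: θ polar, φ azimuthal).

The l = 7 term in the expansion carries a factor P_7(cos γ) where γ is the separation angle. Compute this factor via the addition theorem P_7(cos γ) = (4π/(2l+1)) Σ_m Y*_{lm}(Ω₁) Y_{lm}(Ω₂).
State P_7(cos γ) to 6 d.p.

Summing Y*_{l m}(θ₁,φ₁)·Y_{l m}(θ₂,φ₂) over m ∈ [−7, 7]; prefactor 4π/(2·7+1) = 0.837758:
  [-7]  conj(Y_{7,-7})(Ω₁) = (-0.000001, -0.000006) ; Y_{7,-7}(Ω₂) = (0.221330, 0.390809) ; Δ = (0.000002, -0.000002)
  [-6]  conj(Y_{7,-6})(Ω₁) = (-0.000092, 0.000064) ; Y_{7,-6}(Ω₂) = (-0.183280, -0.233211) ; Δ = (0.000032, 0.000010)
  [-5]  conj(Y_{7,-5})(Ω₁) = (0.001113, 0.000668) ; Y_{7,-5}(Ω₂) = (-0.150441, -0.141258) ; Δ = (-0.000073, -0.000258)
  [-4]  conj(Y_{7,-4})(Ω₁) = (0.001251, -0.010514) ; Y_{7,-4}(Ω₂) = (0.257591, 0.177418) ; Δ = (0.002188, -0.002486)
  [-3]  conj(Y_{7,-3})(Ω₁) = (-0.059051, 0.018517) ; Y_{7,-3}(Ω₂) = (0.108005, 0.052486) ; Δ = (-0.007350, -0.001099)
  [-2]  conj(Y_{7,-2})(Ω₁) = (0.165601, 0.186477) ; Y_{7,-2}(Ω₂) = (-0.297344, -0.092491) ; Δ = (-0.031993, -0.070764)
  [-1]  conj(Y_{7,-1})(Ω₁) = (0.250370, -0.557187) ; Y_{7,-1}(Ω₂) = (-0.084660, -0.012863) ; Δ = (-0.028364, 0.043951)
  [+0]  conj(Y_{7,0})(Ω₁) = (-0.561333, -0.000000) ; Y_{7,0}(Ω₂) = (0.309825, 0.000000) ; Δ = (-0.173915, -0.000000)
  [+1]  conj(Y_{7,1})(Ω₁) = (-0.250370, -0.557187) ; Y_{7,1}(Ω₂) = (0.084660, -0.012863) ; Δ = (-0.028364, -0.043951)
  [+2]  conj(Y_{7,2})(Ω₁) = (0.165601, -0.186477) ; Y_{7,2}(Ω₂) = (-0.297344, 0.092491) ; Δ = (-0.031993, 0.070764)
  [+3]  conj(Y_{7,3})(Ω₁) = (0.059051, 0.018517) ; Y_{7,3}(Ω₂) = (-0.108005, 0.052486) ; Δ = (-0.007350, 0.001099)
  [+4]  conj(Y_{7,4})(Ω₁) = (0.001251, 0.010514) ; Y_{7,4}(Ω₂) = (0.257591, -0.177418) ; Δ = (0.002188, 0.002486)
  [+5]  conj(Y_{7,5})(Ω₁) = (-0.001113, 0.000668) ; Y_{7,5}(Ω₂) = (0.150441, -0.141258) ; Δ = (-0.000073, 0.000258)
  [+6]  conj(Y_{7,6})(Ω₁) = (-0.000092, -0.000064) ; Y_{7,6}(Ω₂) = (-0.183280, 0.233211) ; Δ = (0.000032, -0.000010)
  [+7]  conj(Y_{7,7})(Ω₁) = (0.000001, -0.000006) ; Y_{7,7}(Ω₂) = (-0.221330, 0.390809) ; Δ = (0.000002, 0.000002)
Accumulated sum (-0.305031, 0.000000); after 4π/(2l+1) scaling, (-0.255542, 0.000000) ⇒ P_7 = -0.255542

-0.255542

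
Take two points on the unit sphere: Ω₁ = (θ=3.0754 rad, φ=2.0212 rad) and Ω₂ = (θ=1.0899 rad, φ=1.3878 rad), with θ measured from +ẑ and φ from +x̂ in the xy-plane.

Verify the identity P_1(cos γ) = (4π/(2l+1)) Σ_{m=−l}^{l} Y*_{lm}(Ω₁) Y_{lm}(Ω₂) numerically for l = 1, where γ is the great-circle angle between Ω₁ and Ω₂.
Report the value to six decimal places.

Summing Y*_{l m}(θ₁,φ₁)·Y_{l m}(θ₂,φ₂) over m ∈ [−1, 1]; prefactor 4π/(2·1+1) = 4.188790:
  [-1]  conj(Y_{1,-1})(Ω₁) = -0.00995 + 0.02057j ; Y_{1,-1}(Ω₂) = 0.05574 - 0.30119j ; Δ = 0.00564 + 0.00414j
  [+0]  conj(Y_{1,0})(Ω₁) = -0.48753 + 0.00000j ; Y_{1,0}(Ω₂) = 0.22601 + 0.00000j ; Δ = -0.11019 + 0.00000j
  [+1]  conj(Y_{1,1})(Ω₁) = 0.00995 + 0.02057j ; Y_{1,1}(Ω₂) = -0.05574 - 0.30119j ; Δ = 0.00564 - 0.00414j
Accumulated sum -0.09891 + 0.00000j; after 4π/(2l+1) scaling, -0.41429 + 0.00000j ⇒ P_1 = -0.414294

-0.414294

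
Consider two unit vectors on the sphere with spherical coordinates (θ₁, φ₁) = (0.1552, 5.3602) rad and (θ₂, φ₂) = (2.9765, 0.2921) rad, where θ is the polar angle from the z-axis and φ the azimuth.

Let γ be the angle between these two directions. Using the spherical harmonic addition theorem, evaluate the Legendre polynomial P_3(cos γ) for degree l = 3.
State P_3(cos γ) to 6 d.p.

Addition theorem: P_3(cos γ) = (4π/7) Σ_m Y*_{lm}(Ω₁) Y_{lm}(Ω₂), m = −3…3:
  m=-3: -0.001435-0.000561i × +0.001185-0.001423i = -0.000002+0.000001i  (running Σ = -0.000002+0.000001i)
  m=-2: -0.006555-0.023218i × -0.022712+0.015017i = +0.000498+0.000429i  (running Σ = +0.000495+0.000430i)
  m=-1: +0.116982-0.154583i × +0.196583-0.059113i = +0.013859-0.037303i  (running Σ = +0.014354-0.036873i)
  m=0: +0.693334-0.000000i × -0.686494+0.000000i = -0.475970+0.000000i  (running Σ = -0.461616-0.036873i)
  m=1: -0.116982-0.154583i × -0.196583-0.059113i = +0.013859+0.037303i  (running Σ = -0.447757+0.000430i)
  m=2: -0.006555+0.023218i × -0.022712-0.015017i = +0.000498-0.000429i  (running Σ = -0.447260+0.000001i)
  m=3: +0.001435-0.000561i × -0.001185-0.001423i = -0.000002-0.000001i  (running Σ = -0.447262+0.000000i)
Σ over m = -0.447262+0.000000i; ×(4π/7) → -0.802923+0.000000i. Real part: -0.802923

-0.802923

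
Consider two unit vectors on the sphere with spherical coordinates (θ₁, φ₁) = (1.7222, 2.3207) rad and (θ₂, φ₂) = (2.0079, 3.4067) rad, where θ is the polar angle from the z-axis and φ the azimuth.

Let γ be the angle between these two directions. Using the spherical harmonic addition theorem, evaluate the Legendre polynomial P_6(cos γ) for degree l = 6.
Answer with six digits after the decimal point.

Term-by-term m-sum for l=6 (normalisation 4π/13 = 0.966644):
  term(m=-6) = 0.11719 - 0.02779j   from Y*(Ω₁)=0.09529 + 0.44067j, Y(Ω₂)=-0.00530 - 0.26709j
  term(m=-5) = 0.06775 + 0.07762j   from Y*(Ω₁)=-0.13610 + 0.19560j, Y(Ω₂)=0.10499 - 0.41945j
  term(m=-4) = 0.02148 - 0.05564j   from Y*(Ω₁)=0.25290 - 0.03615j, Y(Ω₂)=0.11403 - 0.20369j
  term(m=-3) = -0.05469 + 0.00639j   from Y*(Ω₁)=0.20312 + 0.16389j, Y(Ω₂)=-0.14769 + 0.15065j
  term(m=-2) = 0.03409 + 0.04971j   from Y*(Ω₁)=-0.01372 - 0.19291j, Y(Ω₂)=-0.26888 + 0.15762j
  term(m=-1) = 0.01341 - 0.02545j   from Y*(Ω₁)=0.18147 - 0.19484j, Y(Ω₂)=0.10426 - 0.02831j
  term(m=+0) = -0.05634 + 0.00000j   from Y*(Ω₁)=-0.17619 + 0.00000j, Y(Ω₂)=0.31974 + 0.00000j
  term(m=+1) = 0.01341 + 0.02545j   from Y*(Ω₁)=-0.18147 - 0.19484j, Y(Ω₂)=-0.10426 - 0.02831j
  term(m=+2) = 0.03409 - 0.04971j   from Y*(Ω₁)=-0.01372 + 0.19291j, Y(Ω₂)=-0.26888 - 0.15762j
  term(m=+3) = -0.05469 - 0.00639j   from Y*(Ω₁)=-0.20312 + 0.16389j, Y(Ω₂)=0.14769 + 0.15065j
  term(m=+4) = 0.02148 + 0.05564j   from Y*(Ω₁)=0.25290 + 0.03615j, Y(Ω₂)=0.11403 + 0.20369j
  term(m=+5) = 0.06775 - 0.07762j   from Y*(Ω₁)=0.13610 + 0.19560j, Y(Ω₂)=-0.10499 - 0.41945j
  term(m=+6) = 0.11719 + 0.02779j   from Y*(Ω₁)=0.09529 - 0.44067j, Y(Ω₂)=-0.00530 + 0.26709j
Accumulated sum 0.34213 + 0.00000j; after 4π/(2l+1) scaling, 0.33072 + 0.00000j ⇒ P_6 = 0.330723

0.330723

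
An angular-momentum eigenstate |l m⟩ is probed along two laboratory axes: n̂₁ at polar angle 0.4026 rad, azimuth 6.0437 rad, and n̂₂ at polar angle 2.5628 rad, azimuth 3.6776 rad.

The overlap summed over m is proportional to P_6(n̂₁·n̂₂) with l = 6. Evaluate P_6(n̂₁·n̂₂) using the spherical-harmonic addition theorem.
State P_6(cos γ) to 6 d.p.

-0.081684

Summing Y*_{l m}(θ₁,φ₁)·Y_{l m}(θ₂,φ₂) over m ∈ [−6, 6]; prefactor 4π/(2·6+1) = 0.966644:
  term(m=-6) = -0.00000 + 0.00002j   from Y*(Ω₁)=0.00023 - 0.00173j, Y(Ω₂)=-0.01291 + 0.00096j
  term(m=-5) = -0.00072 + 0.00065j   from Y*(Ω₁)=0.00519 - 0.01324j, Y(Ω₂)=-0.06143 - 0.03056j
  term(m=-4) = -0.01496 - 0.00059j   from Y*(Ω₁)=0.04020 - 0.05717j, Y(Ω₂)=-0.11623 - 0.18004j
  term(m=-3) = -0.06557 - 0.06959j   from Y*(Ω₁)=0.17128 - 0.14975j, Y(Ω₂)=-0.01564 - 0.41996j
  term(m=-2) = 0.00417 - 0.21049j   from Y*(Ω₁)=0.41750 - 0.21681j, Y(Ω₂)=0.21407 - 0.39299j
  term(m=-1) = 0.01188 - 0.01164j   from Y*(Ω₁)=0.46905 - 0.11453j, Y(Ω₂)=0.02962 - 0.01759j
  term(m=+0) = 0.04592 + 0.00000j   from Y*(Ω₁)=-0.10922 + 0.00000j, Y(Ω₂)=-0.42045 + 0.00000j
  term(m=+1) = 0.01188 + 0.01164j   from Y*(Ω₁)=-0.46905 - 0.11453j, Y(Ω₂)=-0.02962 - 0.01759j
  term(m=+2) = 0.00417 + 0.21049j   from Y*(Ω₁)=0.41750 + 0.21681j, Y(Ω₂)=0.21407 + 0.39299j
  term(m=+3) = -0.06557 + 0.06959j   from Y*(Ω₁)=-0.17128 - 0.14975j, Y(Ω₂)=0.01564 - 0.41996j
  term(m=+4) = -0.01496 + 0.00059j   from Y*(Ω₁)=0.04020 + 0.05717j, Y(Ω₂)=-0.11623 + 0.18004j
  term(m=+5) = -0.00072 - 0.00065j   from Y*(Ω₁)=-0.00519 - 0.01324j, Y(Ω₂)=0.06143 - 0.03056j
  term(m=+6) = -0.00000 - 0.00002j   from Y*(Ω₁)=0.00023 + 0.00173j, Y(Ω₂)=-0.01291 - 0.00096j
Accumulated sum -0.08450 - 0.00000j; after 4π/(2l+1) scaling, -0.08168 - 0.00000j ⇒ P_6 = -0.081684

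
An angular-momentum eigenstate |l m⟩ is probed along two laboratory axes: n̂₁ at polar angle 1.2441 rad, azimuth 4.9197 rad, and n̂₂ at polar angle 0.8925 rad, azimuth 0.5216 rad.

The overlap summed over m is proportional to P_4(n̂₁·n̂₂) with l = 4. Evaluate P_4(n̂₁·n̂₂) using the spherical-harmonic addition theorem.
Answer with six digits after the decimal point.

0.372346

Summing Y*_{l m}(θ₁,φ₁)·Y_{l m}(θ₂,φ₂) over m ∈ [−4, 4]; prefactor 4π/(2·4+1) = 1.396263:
  term(m=-4) = 0.01787 - 0.05510j   from Y*(Ω₁)=0.24051 + 0.26258j, Y(Ω₂)=-0.08020 - 0.14152j
  term(m=-3) = 0.10239 + 0.07433j   from Y*(Ω₁)=-0.19882 + 0.27736j, Y(Ω₂)=0.00222 - 0.37076j
  term(m=-2) = 0.02413 - 0.01754j   from Y*(Ω₁)=0.07665 + 0.03374j, Y(Ω₂)=0.17931 - 0.30772j
  term(m=-1) = -0.00571 - 0.01758j   from Y*(Ω₁)=-0.06745 + 0.32070j, Y(Ω₂)=-0.04890 + 0.02810j
  term(m=+0) = -0.01067 + 0.00000j   from Y*(Ω₁)=0.02979 + 0.00000j, Y(Ω₂)=-0.35819 + 0.00000j
  term(m=+1) = -0.00571 + 0.01758j   from Y*(Ω₁)=0.06745 + 0.32070j, Y(Ω₂)=0.04890 + 0.02810j
  term(m=+2) = 0.02413 + 0.01754j   from Y*(Ω₁)=0.07665 - 0.03374j, Y(Ω₂)=0.17931 + 0.30772j
  term(m=+3) = 0.10239 - 0.07433j   from Y*(Ω₁)=0.19882 + 0.27736j, Y(Ω₂)=-0.00222 - 0.37076j
  term(m=+4) = 0.01787 + 0.05510j   from Y*(Ω₁)=0.24051 - 0.26258j, Y(Ω₂)=-0.08020 + 0.14152j
Σ over m = 0.26667 + 0.00000j; ×(4π/9) → 0.37235 + 0.00000j. Real part: 0.372346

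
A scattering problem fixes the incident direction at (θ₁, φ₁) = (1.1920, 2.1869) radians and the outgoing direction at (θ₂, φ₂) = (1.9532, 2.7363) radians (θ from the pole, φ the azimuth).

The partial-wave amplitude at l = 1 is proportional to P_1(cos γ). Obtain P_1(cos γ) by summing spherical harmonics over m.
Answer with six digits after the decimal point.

0.597155

Term-by-term m-sum for l=1 (normalisation 4π/3 = 4.188790):
  [-1]  conj(Y_{1,-1})(Ω₁) = -0.18549 + 0.26198j ; Y_{1,-1}(Ω₂) = -0.29457 - 0.12638j ; Δ = 0.08775 - 0.05373j
  [+0]  conj(Y_{1,0})(Ω₁) = 0.18069 + 0.00000j ; Y_{1,0}(Ω₂) = -0.18232 + 0.00000j ; Δ = -0.03294 + 0.00000j
  [+1]  conj(Y_{1,1})(Ω₁) = 0.18549 + 0.26198j ; Y_{1,1}(Ω₂) = 0.29457 - 0.12638j ; Δ = 0.08775 + 0.05373j
Accumulated sum 0.14256 + 0.00000j; after 4π/(2l+1) scaling, 0.59715 + 0.00000j ⇒ P_1 = 0.597155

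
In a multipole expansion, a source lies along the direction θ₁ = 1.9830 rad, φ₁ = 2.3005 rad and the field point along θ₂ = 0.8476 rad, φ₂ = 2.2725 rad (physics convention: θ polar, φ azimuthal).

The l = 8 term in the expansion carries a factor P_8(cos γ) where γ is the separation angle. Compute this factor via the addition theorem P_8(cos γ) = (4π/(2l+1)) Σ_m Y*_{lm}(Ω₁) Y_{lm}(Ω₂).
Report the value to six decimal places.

Term-by-term m-sum for l=8 (normalisation 4π/17 = 0.739198):
  m=-8: (0.231009, -0.110327) × (0.040329, 0.031921) = (0.012838, 0.002925)  (running Σ = (0.012838, 0.002925))
  m=-7: (0.413181, 0.172520) × (-0.178005, 0.035997) = (-0.079758, -0.015836)  (running Σ = (-0.066920, -0.012911))
  m=-6: (0.102811, 0.296126) × (0.179151, -0.326252) = (0.115030, 0.019509)  (running Σ = (0.048110, 0.006598))
  m=-5: (0.060505, -0.108953) × (0.163189, 0.424605) = (0.056136, 0.007911)  (running Σ = (0.104246, 0.014509))
  m=-4: (0.348456, -0.078939) × (-0.209993, -0.073051) = (-0.078940, -0.008878)  (running Σ = (0.025306, 0.005630))
  m=-3: (0.036936, 0.026275) × (-0.190001, 0.112429) = (-0.009972, -0.000840)  (running Σ = (0.015334, 0.004791))
  m=-2: (-0.036240, -0.324000) × (0.059300, -0.350947) = (-0.115856, -0.006495)  (running Σ = (-0.100522, -0.001704))
  m=-1: (0.074776, -0.083607) × (-0.041418, -0.049004) = (-0.007194, -0.000201)  (running Σ = (-0.107716, -0.001906))
  m=0: (-0.309900, -0.000000) × (0.364293, 0.000000) = (-0.112895, -0.000000)  (running Σ = (-0.220611, -0.001906))
  m=1: (-0.074776, -0.083607) × (0.041418, -0.049004) = (-0.007194, 0.000201)  (running Σ = (-0.227805, -0.001704))
  m=2: (-0.036240, 0.324000) × (0.059300, 0.350947) = (-0.115856, 0.006495)  (running Σ = (-0.343661, 0.004791))
  m=3: (-0.036936, 0.026275) × (0.190001, 0.112429) = (-0.009972, 0.000840)  (running Σ = (-0.353633, 0.005630))
  m=4: (0.348456, 0.078939) × (-0.209993, 0.073051) = (-0.078940, 0.008878)  (running Σ = (-0.432573, 0.014509))
  m=5: (-0.060505, -0.108953) × (-0.163189, 0.424605) = (0.056136, -0.007911)  (running Σ = (-0.376437, 0.006598))
  m=6: (0.102811, -0.296126) × (0.179151, 0.326252) = (0.115030, -0.019509)  (running Σ = (-0.261407, -0.012911))
  m=7: (-0.413181, 0.172520) × (0.178005, 0.035997) = (-0.079758, 0.015836)  (running Σ = (-0.341165, 0.002925))
  m=8: (0.231009, 0.110327) × (0.040329, -0.031921) = (0.012838, -0.002925)  (running Σ = (-0.328327, -0.000000))
Total Σ_m = (-0.328327, -0.000000). Multiply by 0.739198: (-0.242699, -0.000000). P_8(cos γ) = -0.242699

-0.242699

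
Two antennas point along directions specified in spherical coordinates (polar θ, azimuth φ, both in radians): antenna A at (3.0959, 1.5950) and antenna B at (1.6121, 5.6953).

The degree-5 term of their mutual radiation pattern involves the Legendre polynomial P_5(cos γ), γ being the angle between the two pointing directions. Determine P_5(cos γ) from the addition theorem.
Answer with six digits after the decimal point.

Term-by-term m-sum for l=5 (normalisation 4π/11 = 1.142397):
  [-5]  conj(Y_{5,-5})(Ω₁) = -0.00000 + 0.00000j ; Y_{5,-5}(Ω₂) = -0.45274 + 0.09280j ; Δ = -0.00000 - 0.00000j
  [-4]  conj(Y_{5,-4})(Ω₁) = -0.00001 - 0.00000j ; Y_{5,-4}(Ω₂) = 0.04251 - 0.04291j ; Δ = -0.00000 + 0.00000j
  [-3]  conj(Y_{5,-3})(Ω₁) = 0.00002 - 0.00026j ; Y_{5,-3}(Ω₂) = 0.06512 - 0.33347j ; Δ = -0.00009 - 0.00002j
  [-2]  conj(Y_{5,-2})(Ω₁) = 0.00703 + 0.00034j ; Y_{5,-2}(Ω₂) = 0.02675 + 0.06415j ; Δ = 0.00017 + 0.00046j
  [-1]  conj(Y_{5,-1})(Ω₁) = -0.00281 + 0.11615j ; Y_{5,-1}(Ω₂) = 0.25994 + 0.17325j ; Δ = -0.02085 + 0.02970j
  [+0]  conj(Y_{5,0})(Ω₁) = -0.92101 + 0.00000j ; Y_{5,0}(Ω₂) = -0.07186 + 0.00000j ; Δ = 0.06618 + 0.00000j
  [+1]  conj(Y_{5,1})(Ω₁) = 0.00281 + 0.11615j ; Y_{5,1}(Ω₂) = -0.25994 + 0.17325j ; Δ = -0.02085 - 0.02970j
  [+2]  conj(Y_{5,2})(Ω₁) = 0.00703 - 0.00034j ; Y_{5,2}(Ω₂) = 0.02675 - 0.06415j ; Δ = 0.00017 - 0.00046j
  [+3]  conj(Y_{5,3})(Ω₁) = -0.00002 - 0.00026j ; Y_{5,3}(Ω₂) = -0.06512 - 0.33347j ; Δ = -0.00009 + 0.00002j
  [+4]  conj(Y_{5,4})(Ω₁) = -0.00001 + 0.00000j ; Y_{5,4}(Ω₂) = 0.04251 + 0.04291j ; Δ = -0.00000 - 0.00000j
  [+5]  conj(Y_{5,5})(Ω₁) = 0.00000 + 0.00000j ; Y_{5,5}(Ω₂) = 0.45274 + 0.09280j ; Δ = -0.00000 + 0.00000j
Total Σ_m = 0.02464 + 0.00000j. Multiply by 1.142397: 0.02814 + 0.00000j. P_5(cos γ) = 0.028145

0.028145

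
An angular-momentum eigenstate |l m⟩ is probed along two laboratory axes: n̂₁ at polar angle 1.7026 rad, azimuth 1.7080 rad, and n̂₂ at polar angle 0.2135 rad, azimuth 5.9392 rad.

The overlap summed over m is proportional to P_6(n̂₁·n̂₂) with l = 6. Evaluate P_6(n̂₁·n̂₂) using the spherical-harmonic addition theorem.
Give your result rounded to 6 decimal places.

Addition theorem: P_6(cos γ) = (4π/13) Σ_m Y*_{lm}(Ω₁) Y_{lm}(Ω₂), m = −6…6:
  [-6]  conj(Y_{6,-6})(Ω₁) = -0.31170 - 0.33622j ; Y_{6,-6}(Ω₂) = -0.00002 + 0.00004j ; Δ = 0.00002 - 0.00001j
  [-5]  conj(Y_{6,-5})(Ω₁) = 0.13338 - 0.16292j ; Y_{6,-5}(Ω₂) = -0.00010 + 0.00069j ; Δ = 0.00010 + 0.00011j
  [-4]  conj(Y_{6,-4})(Ω₁) = -0.23811 - 0.14560j ; Y_{6,-4}(Ω₂) = 0.00132 + 0.00671j ; Δ = 0.00066 - 0.00179j
  [-3]  conj(Y_{6,-3})(Ω₁) = 0.09376 - 0.21478j ; Y_{6,-3}(Ω₂) = 0.02332 + 0.03901j ; Δ = 0.01057 - 0.00135j
  [-2]  conj(Y_{6,-2})(Ω₁) = -0.21534 - 0.06062j ; Y_{6,-2}(Ω₂) = 0.15714 + 0.12916j ; Δ = -0.02601 - 0.03734j
  [-1]  conj(Y_{6,-1})(Ω₁) = 0.03297 - 0.23882j ; Y_{6,-1}(Ω₂) = 0.51803 + 0.18557j ; Δ = 0.06140 - 0.11760j
  [+0]  conj(Y_{6,0})(Ω₁) = -0.20846 + 0.00000j ; Y_{6,0}(Ω₂) = 0.58476 + 0.00000j ; Δ = -0.12190 + 0.00000j
  [+1]  conj(Y_{6,1})(Ω₁) = -0.03297 - 0.23882j ; Y_{6,1}(Ω₂) = -0.51803 + 0.18557j ; Δ = 0.06140 + 0.11760j
  [+2]  conj(Y_{6,2})(Ω₁) = -0.21534 + 0.06062j ; Y_{6,2}(Ω₂) = 0.15714 - 0.12916j ; Δ = -0.02601 + 0.03734j
  [+3]  conj(Y_{6,3})(Ω₁) = -0.09376 - 0.21478j ; Y_{6,3}(Ω₂) = -0.02332 + 0.03901j ; Δ = 0.01057 + 0.00135j
  [+4]  conj(Y_{6,4})(Ω₁) = -0.23811 + 0.14560j ; Y_{6,4}(Ω₂) = 0.00132 - 0.00671j ; Δ = 0.00066 + 0.00179j
  [+5]  conj(Y_{6,5})(Ω₁) = -0.13338 - 0.16292j ; Y_{6,5}(Ω₂) = 0.00010 + 0.00069j ; Δ = 0.00010 - 0.00011j
  [+6]  conj(Y_{6,6})(Ω₁) = -0.31170 + 0.33622j ; Y_{6,6}(Ω₂) = -0.00002 - 0.00004j ; Δ = 0.00002 + 0.00001j
Accumulated sum -0.02843 - 0.00000j; after 4π/(2l+1) scaling, -0.02748 - 0.00000j ⇒ P_6 = -0.027480

-0.027480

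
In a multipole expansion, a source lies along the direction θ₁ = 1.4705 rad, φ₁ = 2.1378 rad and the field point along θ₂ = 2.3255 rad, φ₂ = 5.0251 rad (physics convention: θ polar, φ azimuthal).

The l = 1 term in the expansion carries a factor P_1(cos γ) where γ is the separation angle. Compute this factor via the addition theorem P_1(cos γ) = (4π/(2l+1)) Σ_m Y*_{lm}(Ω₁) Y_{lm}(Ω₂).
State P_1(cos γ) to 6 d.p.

-0.770100

Addition theorem: P_1(cos γ) = (4π/3) Σ_m Y*_{lm}(Ω₁) Y_{lm}(Ω₂), m = −1…1:
  [-1]  conj(Y_{1,-1})(Ω₁) = (-0.184635, 0.289965) ; Y_{1,-1}(Ω₂) = (0.077428, 0.239478) ; Δ = (-0.083736, -0.021765)
  [+0]  conj(Y_{1,0})(Ω₁) = (0.048923, -0.000000) ; Y_{1,0}(Ω₂) = (-0.334728, 0.000000) ; Δ = (-0.016376, 0.000000)
  [+1]  conj(Y_{1,1})(Ω₁) = (0.184635, 0.289965) ; Y_{1,1}(Ω₂) = (-0.077428, 0.239478) ; Δ = (-0.083736, 0.021765)
Σ over m = (-0.183848, 0.000000); ×(4π/3) → (-0.770100, 0.000000). Real part: -0.770100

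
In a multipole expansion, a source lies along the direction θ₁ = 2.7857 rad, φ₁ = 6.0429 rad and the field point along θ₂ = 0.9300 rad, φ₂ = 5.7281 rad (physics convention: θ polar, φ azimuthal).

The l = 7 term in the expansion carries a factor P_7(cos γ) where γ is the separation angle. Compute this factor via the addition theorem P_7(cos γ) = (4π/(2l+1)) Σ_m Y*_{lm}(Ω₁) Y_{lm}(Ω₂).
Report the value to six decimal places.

0.231741

Addition theorem: P_7(cos γ) = (4π/15) Σ_m Y*_{lm}(Ω₁) Y_{lm}(Ω₂), m = −7…7:
  m=-7: Y*=-0.000035-0.000310i  Y=-0.078257-0.072032i  product -0.000020+0.000027i
  m=-6: Y*=-0.000404+0.003112i  Y=-0.291517-0.055738i  product +0.000291-0.000885i
  m=-5: Y*=+0.007090-0.018313i  Y=-0.413508+0.158563i  product -0.000028+0.008697i
  m=-4: Y*=-0.048888+0.069999i  Y=-0.180383+0.237507i  product -0.007807-0.024238i
  m=-3: Y*=+0.194762-0.171115i  Y=+0.012482-0.131746i  product -0.020113-0.027795i
  m=-2: Y*=-0.453745+0.236554i  Y=-0.161588-0.325632i  product +0.150349+0.109530i
  m=-1: Y*=+0.485491-0.118955i  Y=-0.017194-0.010662i  product -0.009616-0.003131i
  m=+0: Y*=+0.143100-0.000000i  Y=+0.352937+0.000000i  product +0.050505+0.000000i
  m=+1: Y*=-0.485491-0.118955i  Y=+0.017194-0.010662i  product -0.009616+0.003131i
  m=+2: Y*=-0.453745-0.236554i  Y=-0.161588+0.325632i  product +0.150349-0.109530i
  m=+3: Y*=-0.194762-0.171115i  Y=-0.012482-0.131746i  product -0.020113+0.027795i
  m=+4: Y*=-0.048888-0.069999i  Y=-0.180383-0.237507i  product -0.007807+0.024238i
  m=+5: Y*=-0.007090-0.018313i  Y=+0.413508+0.158563i  product -0.000028-0.008697i
  m=+6: Y*=-0.000404-0.003112i  Y=-0.291517+0.055738i  product +0.000291+0.000885i
  m=+7: Y*=+0.000035-0.000310i  Y=+0.078257-0.072032i  product -0.000020-0.000027i
Σ over m = +0.276621-0.000000i; ×(4π/15) → +0.231741-0.000000i. Real part: 0.231741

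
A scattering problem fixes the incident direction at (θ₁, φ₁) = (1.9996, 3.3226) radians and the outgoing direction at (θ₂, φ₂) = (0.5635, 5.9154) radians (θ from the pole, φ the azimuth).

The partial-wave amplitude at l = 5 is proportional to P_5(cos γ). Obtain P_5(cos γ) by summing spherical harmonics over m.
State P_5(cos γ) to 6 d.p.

Summing Y*_{l m}(θ₁,φ₁)·Y_{l m}(θ₂,φ₂) over m ∈ [−5, 5]; prefactor 4π/(2·5+1) = 1.142397:
  [-5]  conj(Y_{5,-5})(Ω₁) = -0.178368-0.227111i ; Y_{5,-5}(Ω₂) = -0.005347+0.019460i ; Δ = +0.005373-0.002257i
  [-4]  conj(Y_{5,-4})(Ω₁) = -0.312763-0.276552i ; Y_{5,-4}(Ω₂) = +0.010049+0.100505i ; Δ = +0.024652-0.034213i
  [-3]  conj(Y_{5,-3})(Ω₁) = -0.123849-0.074749i ; Y_{5,-3}(Ω₂) = +0.129050+0.255671i ; Δ = +0.003128-0.041311i
  [-2]  conj(Y_{5,-2})(Ω₁) = +0.262379+0.099364i ; Y_{5,-2}(Ω₂) = +0.346753+0.313812i ; Δ = +0.059799+0.116792i
  [-1]  conj(Y_{5,-1})(Ω₁) = +0.227115+0.041565i ; Y_{5,-1}(Ω₂) = +0.274686+0.105841i ; Δ = +0.057986+0.035455i
  [+0]  conj(Y_{5,0})(Ω₁) = -0.232506-0.000000i ; Y_{5,0}(Ω₂) = -0.281690+0.000000i ; Δ = +0.065495+0.000000i
  [+1]  conj(Y_{5,1})(Ω₁) = -0.227115+0.041565i ; Y_{5,1}(Ω₂) = -0.274686+0.105841i ; Δ = +0.057986-0.035455i
  [+2]  conj(Y_{5,2})(Ω₁) = +0.262379-0.099364i ; Y_{5,2}(Ω₂) = +0.346753-0.313812i ; Δ = +0.059799-0.116792i
  [+3]  conj(Y_{5,3})(Ω₁) = +0.123849-0.074749i ; Y_{5,3}(Ω₂) = -0.129050+0.255671i ; Δ = +0.003128+0.041311i
  [+4]  conj(Y_{5,4})(Ω₁) = -0.312763+0.276552i ; Y_{5,4}(Ω₂) = +0.010049-0.100505i ; Δ = +0.024652+0.034213i
  [+5]  conj(Y_{5,5})(Ω₁) = +0.178368-0.227111i ; Y_{5,5}(Ω₂) = +0.005347+0.019460i ; Δ = +0.005373+0.002257i
Accumulated sum +0.367372-0.000000i; after 4π/(2l+1) scaling, +0.419685-0.000000i ⇒ P_5 = 0.419685

0.419685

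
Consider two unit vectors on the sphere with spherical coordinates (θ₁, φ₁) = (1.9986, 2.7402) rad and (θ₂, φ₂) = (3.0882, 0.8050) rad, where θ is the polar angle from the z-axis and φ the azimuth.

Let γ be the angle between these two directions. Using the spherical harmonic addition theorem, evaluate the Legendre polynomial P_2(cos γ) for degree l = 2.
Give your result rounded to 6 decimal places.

-0.263614

Addition theorem: P_2(cos γ) = (4π/5) Σ_m Y*_{lm}(Ω₁) Y_{lm}(Ω₂), m = −2…2:
  m=-2: Y*=(0.222159, -0.230022)  Y=(-0.000043, -0.001099)  product (-0.000262, -0.000234)
  m=-1: Y*=(0.268446, -0.113938)  Y=(-0.028535, 0.029677)  product (-0.004279, 0.011218)
  m=+0: Y*=(-0.152536, -0.000000)  Y=(0.628088, 0.000000)  product (-0.095806, -0.000000)
  m=+1: Y*=(-0.268446, -0.113938)  Y=(0.028535, 0.029677)  product (-0.004279, -0.011218)
  m=+2: Y*=(0.222159, 0.230022)  Y=(-0.000043, 0.001099)  product (-0.000262, 0.000234)
Total Σ_m = (-0.104889, 0.000000). Multiply by 2.513274: (-0.263614, 0.000000). P_2(cos γ) = -0.263614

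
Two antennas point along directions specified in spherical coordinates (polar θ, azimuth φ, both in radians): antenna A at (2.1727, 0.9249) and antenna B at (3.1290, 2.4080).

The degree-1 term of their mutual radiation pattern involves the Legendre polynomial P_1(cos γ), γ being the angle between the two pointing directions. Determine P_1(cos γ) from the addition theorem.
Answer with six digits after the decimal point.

0.567077

Term-by-term m-sum for l=1 (normalisation 4π/3 = 4.188790):
  term(m=-1) = 0.00011 - 0.00123j   from Y*(Ω₁)=0.17141 + 0.22741j, Y(Ω₂)=-0.00323 - 0.00291j
  term(m=+0) = 0.13516 + 0.00000j   from Y*(Ω₁)=-0.27665 + 0.00000j, Y(Ω₂)=-0.48856 + 0.00000j
  term(m=+1) = 0.00011 + 0.00123j   from Y*(Ω₁)=-0.17141 + 0.22741j, Y(Ω₂)=0.00323 - 0.00291j
Accumulated sum 0.13538 + 0.00000j; after 4π/(2l+1) scaling, 0.56708 + 0.00000j ⇒ P_1 = 0.567077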